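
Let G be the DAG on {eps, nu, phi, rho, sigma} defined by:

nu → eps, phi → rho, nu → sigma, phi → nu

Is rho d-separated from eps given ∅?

The only undirected path from rho to eps is:
Path 1: rho ← phi → nu → eps
  phi is a fork and phi is not conditioned on; nu is a chain and nu is not conditioned on — no node blocks this path, so it is active.
At least one path is unblocked, so d-separation fails.

No — rho and eps are not d-separated given ∅.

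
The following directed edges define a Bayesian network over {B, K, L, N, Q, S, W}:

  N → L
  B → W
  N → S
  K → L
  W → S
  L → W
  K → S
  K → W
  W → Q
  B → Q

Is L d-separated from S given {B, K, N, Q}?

No

We examine all 5 paths between L and S:
Path 1: L → W → S
  W is a chain and W is not conditioned on — no node blocks this path, so it is active.
Path 2: L → W ← K → S
  K is a fork here and K is conditioned on, so the path is blocked at K.
Path 3: L ← N → S
  N is a fork here and N is conditioned on, so the path is blocked at N.
Path 4: L ← K → W → S
  K is a fork here and K is conditioned on, so the path is blocked at K.
Path 5: L ← K → S
  K is a fork here and K is conditioned on, so the path is blocked at K.
Since the path L → W → S is active, L and S are not d-separated given {B, K, N, Q}.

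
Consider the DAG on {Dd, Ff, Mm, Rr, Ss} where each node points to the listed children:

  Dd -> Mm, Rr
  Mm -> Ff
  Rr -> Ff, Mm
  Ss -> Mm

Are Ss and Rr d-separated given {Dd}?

There are 3 undirected paths between Ss and Rr; checking each against the conditioning set {Dd}:
Path 1: Ss → Mm ← Dd → Rr
  Mm is a collider here and neither Mm nor any of its descendants is conditioned on, so the collider stays closed — the path is blocked at Mm.
Path 2: Ss → Mm ← Rr
  Mm is a collider here and neither Mm nor any of its descendants is conditioned on, so the collider stays closed — the path is blocked at Mm.
Path 3: Ss → Mm → Ff ← Rr
  Ff is a collider here and neither Ff nor any of its descendants is conditioned on, so the collider stays closed — the path is blocked at Ff.
Every path is blocked, so Ss and Rr are d-separated given {Dd}.

Yes — Ss and Rr are d-separated given {Dd}.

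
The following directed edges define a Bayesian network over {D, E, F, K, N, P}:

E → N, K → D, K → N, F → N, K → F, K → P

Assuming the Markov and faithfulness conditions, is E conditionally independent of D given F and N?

Enumerating the 2 paths from E to D and testing each for blocking by {F, N}:
  1. E → N ← K → D — N:collider[open]; K:fork[open] ⇒ active
  2. E → N ← F ← K → D — N:collider[open]; F:chain[blocks]; K:fork[open] ⇒ blocked
Because an active path exists, E and D are not d-separated.

No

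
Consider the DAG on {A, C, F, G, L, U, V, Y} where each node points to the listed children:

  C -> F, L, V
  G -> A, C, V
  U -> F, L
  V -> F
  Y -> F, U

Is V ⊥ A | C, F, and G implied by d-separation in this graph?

Yes

5 paths connect V and A; each must be blocked for d-separation to hold:
  1. V → F ← C ← G → A — F:collider[open]; C:chain[blocks]; G:fork[blocks] ⇒ blocked
  2. V → F ← Y → U → L ← C ← G → A — F:collider[open]; Y:fork[open]; U:chain[open]; L:collider[blocks]; C:chain[blocks]; G:fork[blocks] ⇒ blocked
  3. V → F ← U → L ← C ← G → A — F:collider[open]; U:fork[open]; L:collider[blocks]; C:chain[blocks]; G:fork[blocks] ⇒ blocked
  4. V ← G → A — G:fork[blocks] ⇒ blocked
  5. V ← C ← G → A — C:chain[blocks]; G:fork[blocks] ⇒ blocked
Every path is blocked, so V and A are d-separated given {C, F, G}.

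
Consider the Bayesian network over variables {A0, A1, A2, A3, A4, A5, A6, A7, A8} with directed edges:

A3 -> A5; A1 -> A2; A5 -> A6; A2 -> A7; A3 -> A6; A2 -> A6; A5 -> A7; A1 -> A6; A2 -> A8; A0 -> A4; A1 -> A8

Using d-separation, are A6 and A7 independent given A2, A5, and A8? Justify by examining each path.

5 paths connect A6 and A7; each must be blocked for d-separation to hold:
  1. A6 ← A1 → A2 → A7 — A1:fork[open]; A2:chain[blocks] ⇒ blocked
  2. A6 ← A1 → A8 ← A2 → A7 — A1:fork[open]; A8:collider[open]; A2:fork[blocks] ⇒ blocked
  3. A6 ← A5 → A7 — A5:fork[blocks] ⇒ blocked
  4. A6 ← A2 → A7 — A2:fork[blocks] ⇒ blocked
  5. A6 ← A3 → A5 → A7 — A3:fork[open]; A5:chain[blocks] ⇒ blocked
All paths are blocked; A6 ⊥ A7 | {A2, A5, A8} holds.

Yes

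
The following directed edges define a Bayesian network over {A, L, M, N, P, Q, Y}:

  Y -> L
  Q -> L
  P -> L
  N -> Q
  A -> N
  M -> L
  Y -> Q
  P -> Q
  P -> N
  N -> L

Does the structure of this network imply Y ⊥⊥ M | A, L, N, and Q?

No

Enumerating the 6 paths from Y to M and testing each for blocking by {A, L, N, Q}:
  1. Y → Q → L ← M — Q:chain[blocks]; L:collider[open] ⇒ blocked
  2. Y → Q ← P → L ← M — Q:collider[open]; P:fork[open]; L:collider[open] ⇒ active
  3. Y → Q ← P → N → L ← M — Q:collider[open]; P:fork[open]; N:chain[blocks]; L:collider[open] ⇒ blocked
  4. Y → Q ← N → L ← M — Q:collider[open]; N:fork[blocks]; L:collider[open] ⇒ blocked
  5. Y → Q ← N ← P → L ← M — Q:collider[open]; N:chain[blocks]; P:fork[open]; L:collider[open] ⇒ blocked
  6. Y → L ← M — L:collider[open] ⇒ active
Since the path Y → Q ← P → L ← M is active, Y and M are not d-separated given {A, L, N, Q}.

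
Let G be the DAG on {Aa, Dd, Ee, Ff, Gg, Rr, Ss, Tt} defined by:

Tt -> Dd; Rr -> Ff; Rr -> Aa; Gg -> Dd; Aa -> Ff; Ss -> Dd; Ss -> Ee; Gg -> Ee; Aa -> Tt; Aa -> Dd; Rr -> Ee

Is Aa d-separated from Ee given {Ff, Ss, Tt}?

We examine all 6 paths between Aa and Ee:
  1. Aa → Dd ← Ss → Ee — Dd:collider[blocks]; Ss:fork[blocks] ⇒ blocked
  2. Aa → Dd ← Gg → Ee — Dd:collider[blocks]; Gg:fork[open] ⇒ blocked
  3. Aa ← Rr → Ee — Rr:fork[open] ⇒ active
  4. Aa → Tt → Dd ← Ss → Ee — Tt:chain[blocks]; Dd:collider[blocks]; Ss:fork[blocks] ⇒ blocked
  5. Aa → Tt → Dd ← Gg → Ee — Tt:chain[blocks]; Dd:collider[blocks]; Gg:fork[open] ⇒ blocked
  6. Aa → Ff ← Rr → Ee — Ff:collider[open]; Rr:fork[open] ⇒ active
Because an active path exists, Aa and Ee are not d-separated.

No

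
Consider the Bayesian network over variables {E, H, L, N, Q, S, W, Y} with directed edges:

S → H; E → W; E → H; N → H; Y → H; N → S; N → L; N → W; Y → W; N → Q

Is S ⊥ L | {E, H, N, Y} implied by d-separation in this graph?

Yes

Enumerating the 4 paths from S to L and testing each for blocking by {E, H, N, Y}:
  1. S ← N → L — N:fork[blocks] ⇒ blocked
  2. S → H ← Y → W ← N → L — H:collider[open]; Y:fork[blocks]; W:collider[blocks]; N:fork[blocks] ⇒ blocked
  3. S → H ← E → W ← N → L — H:collider[open]; E:fork[blocks]; W:collider[blocks]; N:fork[blocks] ⇒ blocked
  4. S → H ← N → L — H:collider[open]; N:fork[blocks] ⇒ blocked
Since every path is blocked, d-separation holds.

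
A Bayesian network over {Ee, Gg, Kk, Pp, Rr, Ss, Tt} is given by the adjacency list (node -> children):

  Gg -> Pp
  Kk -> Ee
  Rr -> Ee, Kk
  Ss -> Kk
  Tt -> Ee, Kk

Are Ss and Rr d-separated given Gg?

Yes

There are 3 undirected paths between Ss and Rr; checking each against the conditioning set {Gg}:
Path 1: Ss → Kk ← Tt → Ee ← Rr
  Kk is a collider here and neither Kk nor any of its descendants is conditioned on, so the collider stays closed — the path is blocked at Kk.
Path 2: Ss → Kk → Ee ← Rr
  Ee is a collider here and neither Ee nor any of its descendants is conditioned on, so the collider stays closed — the path is blocked at Ee.
Path 3: Ss → Kk ← Rr
  Kk is a collider here and neither Kk nor any of its descendants is conditioned on, so the collider stays closed — the path is blocked at Kk.
Since every path is blocked, d-separation holds.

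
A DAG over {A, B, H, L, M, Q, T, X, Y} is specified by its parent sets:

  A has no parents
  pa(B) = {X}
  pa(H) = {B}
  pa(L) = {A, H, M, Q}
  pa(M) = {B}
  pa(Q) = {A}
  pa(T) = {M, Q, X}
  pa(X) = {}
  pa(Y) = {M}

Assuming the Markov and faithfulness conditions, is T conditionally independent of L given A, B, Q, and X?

There are 6 undirected paths between T and L; checking each against the conditioning set {A, B, Q, X}:
Path 1: T ← X → B → H → L
  X is a fork here and X is conditioned on, so the path is blocked at X.
Path 2: T ← X → B → M → L
  X is a fork here and X is conditioned on, so the path is blocked at X.
Path 3: T ← M → L
  M is a fork and M is not conditioned on — no node blocks this path, so it is active.
Path 4: T ← M ← B → H → L
  B is a fork here and B is conditioned on, so the path is blocked at B.
Path 5: T ← Q ← A → L
  Q is a chain here and Q is conditioned on, so the path is blocked at Q.
Path 6: T ← Q → L
  Q is a fork here and Q is conditioned on, so the path is blocked at Q.
Since the path T ← M → L is active, T and L are not d-separated given {A, B, Q, X}.

No — T and L are not d-separated given {A, B, Q, X}.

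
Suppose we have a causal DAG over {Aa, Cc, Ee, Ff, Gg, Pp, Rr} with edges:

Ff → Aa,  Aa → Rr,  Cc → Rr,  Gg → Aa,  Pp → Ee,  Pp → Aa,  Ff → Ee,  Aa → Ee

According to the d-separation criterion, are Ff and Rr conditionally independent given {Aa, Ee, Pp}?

We examine all 3 paths between Ff and Rr:
  1. Ff → Ee ← Aa → Rr — Ee:collider[open]; Aa:fork[blocks] ⇒ blocked
  2. Ff → Ee ← Pp → Aa → Rr — Ee:collider[open]; Pp:fork[blocks]; Aa:chain[blocks] ⇒ blocked
  3. Ff → Aa → Rr — Aa:chain[blocks] ⇒ blocked
Since every path is blocked, d-separation holds.

Yes — Ff and Rr are d-separated given {Aa, Ee, Pp}.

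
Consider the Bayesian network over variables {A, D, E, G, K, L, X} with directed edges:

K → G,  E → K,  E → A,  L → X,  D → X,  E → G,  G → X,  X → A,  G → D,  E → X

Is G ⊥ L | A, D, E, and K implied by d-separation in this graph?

There are 6 undirected paths between G and L; checking each against the conditioning set {A, D, E, K}:
Path 1: G → X ← L
  X is a collider and its descendant A is conditioned on, which opens it — no node blocks this path, so it is active.
Path 2: G → D → X ← L
  D is a chain here and D is conditioned on, so the path is blocked at D.
Path 3: G ← E → X ← L
  E is a fork here and E is conditioned on, so the path is blocked at E.
Path 4: G ← E → A ← X ← L
  E is a fork here and E is conditioned on, so the path is blocked at E.
Path 5: G ← K ← E → X ← L
  K is a chain here and K is conditioned on, so the path is blocked at K.
Path 6: G ← K ← E → A ← X ← L
  K is a chain here and K is conditioned on, so the path is blocked at K.
Because an active path exists, G and L are not d-separated.

No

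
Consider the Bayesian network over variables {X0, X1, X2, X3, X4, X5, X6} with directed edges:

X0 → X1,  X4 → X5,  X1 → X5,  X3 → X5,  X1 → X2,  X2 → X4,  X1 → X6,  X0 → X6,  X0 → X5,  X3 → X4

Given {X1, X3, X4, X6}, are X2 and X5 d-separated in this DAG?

Yes

5 paths connect X2 and X5; each must be blocked for d-separation to hold:
Path 1: X2 ← X1 → X6 ← X0 → X5
  X1 is a fork here and X1 is conditioned on, so the path is blocked at X1.
Path 2: X2 ← X1 ← X0 → X5
  X1 is a chain here and X1 is conditioned on, so the path is blocked at X1.
Path 3: X2 ← X1 → X5
  X1 is a fork here and X1 is conditioned on, so the path is blocked at X1.
Path 4: X2 → X4 ← X3 → X5
  X3 is a fork here and X3 is conditioned on, so the path is blocked at X3.
Path 5: X2 → X4 → X5
  X4 is a chain here and X4 is conditioned on, so the path is blocked at X4.
All paths are blocked; X2 ⊥ X5 | {X1, X3, X4, X6} holds.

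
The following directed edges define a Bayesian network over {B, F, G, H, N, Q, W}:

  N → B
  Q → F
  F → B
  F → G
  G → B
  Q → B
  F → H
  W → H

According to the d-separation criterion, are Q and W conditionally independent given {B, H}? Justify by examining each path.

No — Q and W are not d-separated given {B, H}.

Enumerating the 3 paths from Q to W and testing each for blocking by {B, H}:
Path 1: Q → B ← G ← F → H ← W
  B is a collider and B is conditioned on, which opens it; G is a chain and G is not conditioned on; F is a fork and F is not conditioned on; H is a collider and H is conditioned on, which opens it — no node blocks this path, so it is active.
Path 2: Q → B ← F → H ← W
  B is a collider and B is conditioned on, which opens it; F is a fork and F is not conditioned on; H is a collider and H is conditioned on, which opens it — no node blocks this path, so it is active.
Path 3: Q → F → H ← W
  F is a chain and F is not conditioned on; H is a collider and H is conditioned on, which opens it — no node blocks this path, so it is active.
Because an active path exists, Q and W are not d-separated.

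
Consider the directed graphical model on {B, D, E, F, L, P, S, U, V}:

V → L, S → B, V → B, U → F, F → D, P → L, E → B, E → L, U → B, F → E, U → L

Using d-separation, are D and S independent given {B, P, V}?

No

6 paths connect D and S; each must be blocked for d-separation to hold:
  1. D ← F ← U → L ← V → B ← S — F:chain[open]; U:fork[open]; L:collider[blocks]; V:fork[blocks]; B:collider[open] ⇒ blocked
  2. D ← F ← U → L ← E → B ← S — F:chain[open]; U:fork[open]; L:collider[blocks]; E:fork[open]; B:collider[open] ⇒ blocked
  3. D ← F ← U → B ← S — F:chain[open]; U:fork[open]; B:collider[open] ⇒ active
  4. D ← F → E → L ← V → B ← S — F:fork[open]; E:chain[open]; L:collider[blocks]; V:fork[blocks]; B:collider[open] ⇒ blocked
  5. D ← F → E → L ← U → B ← S — F:fork[open]; E:chain[open]; L:collider[blocks]; U:fork[open]; B:collider[open] ⇒ blocked
  6. D ← F → E → B ← S — F:fork[open]; E:chain[open]; B:collider[open] ⇒ active
At least one path is unblocked, so d-separation fails.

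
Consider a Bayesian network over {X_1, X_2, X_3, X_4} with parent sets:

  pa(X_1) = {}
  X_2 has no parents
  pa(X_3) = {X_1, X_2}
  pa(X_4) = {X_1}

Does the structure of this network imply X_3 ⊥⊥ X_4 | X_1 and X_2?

Only one path connects X_3 and X_4:
Path 1: X_3 ← X_1 → X_4
  X_1 is a fork here and X_1 is conditioned on, so the path is blocked at X_1.
Every path is blocked, so X_3 and X_4 are d-separated given {X_1, X_2}.

Yes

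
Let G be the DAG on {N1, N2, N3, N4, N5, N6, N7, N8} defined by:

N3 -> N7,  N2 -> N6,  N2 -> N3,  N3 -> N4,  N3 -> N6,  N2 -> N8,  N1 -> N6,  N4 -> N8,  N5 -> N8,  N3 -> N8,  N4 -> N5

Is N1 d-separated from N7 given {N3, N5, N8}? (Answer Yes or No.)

There are 5 undirected paths between N1 and N7; checking each against the conditioning set {N3, N5, N8}:
  1. N1 → N6 ← N2 → N8 ← N5 ← N4 ← N3 → N7 — N6:collider[blocks]; N2:fork[open]; N8:collider[open]; N5:chain[blocks]; N4:chain[open]; N3:fork[blocks] ⇒ blocked
  2. N1 → N6 ← N2 → N8 ← N4 ← N3 → N7 — N6:collider[blocks]; N2:fork[open]; N8:collider[open]; N4:chain[open]; N3:fork[blocks] ⇒ blocked
  3. N1 → N6 ← N2 → N8 ← N3 → N7 — N6:collider[blocks]; N2:fork[open]; N8:collider[open]; N3:fork[blocks] ⇒ blocked
  4. N1 → N6 ← N2 → N3 → N7 — N6:collider[blocks]; N2:fork[open]; N3:chain[blocks] ⇒ blocked
  5. N1 → N6 ← N3 → N7 — N6:collider[blocks]; N3:fork[blocks] ⇒ blocked
Every path is blocked, so N1 and N7 are d-separated given {N3, N5, N8}.

Yes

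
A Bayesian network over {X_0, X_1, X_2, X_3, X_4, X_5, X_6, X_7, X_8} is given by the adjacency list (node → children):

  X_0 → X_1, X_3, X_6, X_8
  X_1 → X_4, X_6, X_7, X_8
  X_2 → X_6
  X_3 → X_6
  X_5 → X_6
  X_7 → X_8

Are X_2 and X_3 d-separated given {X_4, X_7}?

Yes

There are 5 undirected paths between X_2 and X_3; checking each against the conditioning set {X_4, X_7}:
Path 1: X_2 → X_6 ← X_0 → X_3
  X_6 is a collider here and neither X_6 nor any of its descendants is conditioned on, so the collider stays closed — the path is blocked at X_6.
Path 2: X_2 → X_6 ← X_1 → X_7 → X_8 ← X_0 → X_3
  X_6 is a collider here and neither X_6 nor any of its descendants is conditioned on, so the collider stays closed — the path is blocked at X_6.
Path 3: X_2 → X_6 ← X_1 ← X_0 → X_3
  X_6 is a collider here and neither X_6 nor any of its descendants is conditioned on, so the collider stays closed — the path is blocked at X_6.
Path 4: X_2 → X_6 ← X_1 → X_8 ← X_0 → X_3
  X_6 is a collider here and neither X_6 nor any of its descendants is conditioned on, so the collider stays closed — the path is blocked at X_6.
Path 5: X_2 → X_6 ← X_3
  X_6 is a collider here and neither X_6 nor any of its descendants is conditioned on, so the collider stays closed — the path is blocked at X_6.
Every path is blocked, so X_2 and X_3 are d-separated given {X_4, X_7}.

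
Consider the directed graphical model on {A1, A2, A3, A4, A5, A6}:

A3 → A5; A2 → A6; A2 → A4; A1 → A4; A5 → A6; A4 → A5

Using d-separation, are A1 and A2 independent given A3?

Yes

Enumerating the 2 paths from A1 to A2 and testing each for blocking by {A3}:
Path 1: A1 → A4 ← A2
  A4 is a collider here and neither A4 nor any of its descendants is conditioned on, so the collider stays closed — the path is blocked at A4.
Path 2: A1 → A4 → A5 → A6 ← A2
  A6 is a collider here and neither A6 nor any of its descendants is conditioned on, so the collider stays closed — the path is blocked at A6.
Since every path is blocked, d-separation holds.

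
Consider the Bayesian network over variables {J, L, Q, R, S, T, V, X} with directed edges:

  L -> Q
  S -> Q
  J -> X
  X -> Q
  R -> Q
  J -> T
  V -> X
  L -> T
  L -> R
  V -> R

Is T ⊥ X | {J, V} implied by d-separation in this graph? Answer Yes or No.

Enumerating the 5 paths from T to X and testing each for blocking by {J, V}:
  1. T ← J → X — J:fork[blocks] ⇒ blocked
  2. T ← L → Q ← X — L:fork[open]; Q:collider[blocks] ⇒ blocked
  3. T ← L → Q ← R ← V → X — L:fork[open]; Q:collider[blocks]; R:chain[open]; V:fork[blocks] ⇒ blocked
  4. T ← L → R → Q ← X — L:fork[open]; R:chain[open]; Q:collider[blocks] ⇒ blocked
  5. T ← L → R ← V → X — L:fork[open]; R:collider[blocks]; V:fork[blocks] ⇒ blocked
All paths are blocked; T ⊥ X | {J, V} holds.

Yes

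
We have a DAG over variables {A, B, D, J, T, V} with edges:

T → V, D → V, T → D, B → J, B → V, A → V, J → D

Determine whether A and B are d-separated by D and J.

Yes

There are 3 undirected paths between A and B; checking each against the conditioning set {D, J}:
Path 1: A → V ← T → D ← J ← B
  V is a collider here and neither V nor any of its descendants is conditioned on, so the collider stays closed — the path is blocked at V.
Path 2: A → V ← B
  V is a collider here and neither V nor any of its descendants is conditioned on, so the collider stays closed — the path is blocked at V.
Path 3: A → V ← D ← J ← B
  V is a collider here and neither V nor any of its descendants is conditioned on, so the collider stays closed — the path is blocked at V.
Every path is blocked, so A and B are d-separated given {D, J}.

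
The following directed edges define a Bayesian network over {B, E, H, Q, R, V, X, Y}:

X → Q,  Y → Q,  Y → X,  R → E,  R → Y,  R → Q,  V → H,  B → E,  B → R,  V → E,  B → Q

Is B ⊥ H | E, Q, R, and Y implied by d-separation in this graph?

No

There are 5 undirected paths between B and H; checking each against the conditioning set {E, Q, R, Y}:
Path 1: B → R → E ← V → H
  R is a chain here and R is conditioned on, so the path is blocked at R.
Path 2: B → Q ← R → E ← V → H
  R is a fork here and R is conditioned on, so the path is blocked at R.
Path 3: B → Q ← X ← Y ← R → E ← V → H
  Y is a chain here and Y is conditioned on, so the path is blocked at Y.
Path 4: B → Q ← Y ← R → E ← V → H
  Y is a chain here and Y is conditioned on, so the path is blocked at Y.
Path 5: B → E ← V → H
  E is a collider and E is conditioned on, which opens it; V is a fork and V is not conditioned on — no node blocks this path, so it is active.
Because an active path exists, B and H are not d-separated.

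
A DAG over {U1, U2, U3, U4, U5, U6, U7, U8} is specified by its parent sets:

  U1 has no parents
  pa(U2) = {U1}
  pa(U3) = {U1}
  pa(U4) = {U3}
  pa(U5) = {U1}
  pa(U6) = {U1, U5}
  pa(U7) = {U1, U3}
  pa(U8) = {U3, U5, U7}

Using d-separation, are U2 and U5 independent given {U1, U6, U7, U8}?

Enumerating the 6 paths from U2 to U5 and testing each for blocking by {U1, U6, U7, U8}:
Path 1: U2 ← U1 → U5
  U1 is a fork here and U1 is conditioned on, so the path is blocked at U1.
Path 2: U2 ← U1 → U3 → U8 ← U5
  U1 is a fork here and U1 is conditioned on, so the path is blocked at U1.
Path 3: U2 ← U1 → U3 → U7 → U8 ← U5
  U1 is a fork here and U1 is conditioned on, so the path is blocked at U1.
Path 4: U2 ← U1 → U7 → U8 ← U5
  U1 is a fork here and U1 is conditioned on, so the path is blocked at U1.
Path 5: U2 ← U1 → U7 ← U3 → U8 ← U5
  U1 is a fork here and U1 is conditioned on, so the path is blocked at U1.
Path 6: U2 ← U1 → U6 ← U5
  U1 is a fork here and U1 is conditioned on, so the path is blocked at U1.
Since every path is blocked, d-separation holds.

Yes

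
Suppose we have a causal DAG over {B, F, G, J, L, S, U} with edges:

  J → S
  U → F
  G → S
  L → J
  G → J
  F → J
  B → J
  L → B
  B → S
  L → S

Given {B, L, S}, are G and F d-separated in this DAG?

We examine all 6 paths between G and F:
Path 1: G → S ← L → B → J ← F
  L is a fork here and L is conditioned on, so the path is blocked at L.
Path 2: G → S ← L → J ← F
  L is a fork here and L is conditioned on, so the path is blocked at L.
Path 3: G → S ← B ← L → J ← F
  B is a chain here and B is conditioned on, so the path is blocked at B.
Path 4: G → S ← B → J ← F
  B is a fork here and B is conditioned on, so the path is blocked at B.
Path 5: G → S ← J ← F
  S is a collider and S is conditioned on, which opens it; J is a chain and J is not conditioned on — no node blocks this path, so it is active.
Path 6: G → J ← F
  J is a collider and its descendant S is conditioned on, which opens it — no node blocks this path, so it is active.
Because an active path exists, G and F are not d-separated.

No — G and F are not d-separated given {B, L, S}.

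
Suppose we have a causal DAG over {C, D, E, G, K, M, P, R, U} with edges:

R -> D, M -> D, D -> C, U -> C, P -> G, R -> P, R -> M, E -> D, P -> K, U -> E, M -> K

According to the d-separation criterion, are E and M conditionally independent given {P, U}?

Enumerating the 6 paths from E to M and testing each for blocking by {P, U}:
  1. E → D ← M — D:collider[blocks] ⇒ blocked
  2. E → D ← R → P → K ← M — D:collider[blocks]; R:fork[open]; P:chain[blocks]; K:collider[blocks] ⇒ blocked
  3. E → D ← R → M — D:collider[blocks]; R:fork[open] ⇒ blocked
  4. E ← U → C ← D ← M — U:fork[blocks]; C:collider[blocks]; D:chain[open] ⇒ blocked
  5. E ← U → C ← D ← R → P → K ← M — U:fork[blocks]; C:collider[blocks]; D:chain[open]; R:fork[open]; P:chain[blocks]; K:collider[blocks] ⇒ blocked
  6. E ← U → C ← D ← R → M — U:fork[blocks]; C:collider[blocks]; D:chain[open]; R:fork[open] ⇒ blocked
Every path is blocked, so E and M are d-separated given {P, U}.

Yes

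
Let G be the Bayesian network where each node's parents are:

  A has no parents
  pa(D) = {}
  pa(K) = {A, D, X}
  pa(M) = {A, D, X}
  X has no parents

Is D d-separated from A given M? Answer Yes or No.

No — D and A are not d-separated given {M}.

Enumerating the 4 paths from D to A and testing each for blocking by {M}:
  1. D → M ← A — M:collider[open] ⇒ active
  2. D → M ← X → K ← A — M:collider[open]; X:fork[open]; K:collider[blocks] ⇒ blocked
  3. D → K ← A — K:collider[blocks] ⇒ blocked
  4. D → K ← X → M ← A — K:collider[blocks]; X:fork[open]; M:collider[open] ⇒ blocked
At least one path is unblocked, so d-separation fails.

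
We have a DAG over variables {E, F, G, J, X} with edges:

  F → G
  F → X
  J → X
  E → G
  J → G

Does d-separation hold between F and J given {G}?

No

We examine all 2 paths between F and J:
Path 1: F → X ← J
  X is a collider here and neither X nor any of its descendants is conditioned on, so the collider stays closed — the path is blocked at X.
Path 2: F → G ← J
  G is a collider and G is conditioned on, which opens it — no node blocks this path, so it is active.
Since the path F → G ← J is active, F and J are not d-separated given {G}.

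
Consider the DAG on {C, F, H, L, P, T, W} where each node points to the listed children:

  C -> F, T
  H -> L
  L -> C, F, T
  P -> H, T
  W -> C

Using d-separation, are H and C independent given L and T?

Enumerating the 6 paths from H to C and testing each for blocking by {L, T}:
  1. H ← P → T ← L → F ← C — P:fork[open]; T:collider[open]; L:fork[blocks]; F:collider[blocks] ⇒ blocked
  2. H ← P → T ← L → C — P:fork[open]; T:collider[open]; L:fork[blocks] ⇒ blocked
  3. H ← P → T ← C — P:fork[open]; T:collider[open] ⇒ active
  4. H → L → T ← C — L:chain[blocks]; T:collider[open] ⇒ blocked
  5. H → L → F ← C — L:chain[blocks]; F:collider[blocks] ⇒ blocked
  6. H → L → C — L:chain[blocks] ⇒ blocked
At least one path is unblocked, so d-separation fails.

No — H and C are not d-separated given {L, T}.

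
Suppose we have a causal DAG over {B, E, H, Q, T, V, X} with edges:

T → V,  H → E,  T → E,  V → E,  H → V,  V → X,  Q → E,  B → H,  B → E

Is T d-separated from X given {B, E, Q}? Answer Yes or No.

There are 4 undirected paths between T and X; checking each against the conditioning set {B, E, Q}:
Path 1: T → V → X
  V is a chain and V is not conditioned on — no node blocks this path, so it is active.
Path 2: T → E ← V → X
  E is a collider and E is conditioned on, which opens it; V is a fork and V is not conditioned on — no node blocks this path, so it is active.
Path 3: T → E ← B → H → V → X
  B is a fork here and B is conditioned on, so the path is blocked at B.
Path 4: T → E ← H → V → X
  E is a collider and E is conditioned on, which opens it; H is a fork and H is not conditioned on; V is a chain and V is not conditioned on — no node blocks this path, so it is active.
At least one path is unblocked, so d-separation fails.

No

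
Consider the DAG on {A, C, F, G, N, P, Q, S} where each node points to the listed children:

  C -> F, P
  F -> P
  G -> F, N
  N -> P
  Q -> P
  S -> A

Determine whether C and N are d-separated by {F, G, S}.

Yes

We examine all 4 paths between C and N:
Path 1: C → F ← G → N
  G is a fork here and G is conditioned on, so the path is blocked at G.
Path 2: C → F → P ← N
  F is a chain here and F is conditioned on, so the path is blocked at F.
Path 3: C → P ← F ← G → N
  P is a collider here and neither P nor any of its descendants is conditioned on, so the collider stays closed — the path is blocked at P.
Path 4: C → P ← N
  P is a collider here and neither P nor any of its descendants is conditioned on, so the collider stays closed — the path is blocked at P.
Every path is blocked, so C and N are d-separated given {F, G, S}.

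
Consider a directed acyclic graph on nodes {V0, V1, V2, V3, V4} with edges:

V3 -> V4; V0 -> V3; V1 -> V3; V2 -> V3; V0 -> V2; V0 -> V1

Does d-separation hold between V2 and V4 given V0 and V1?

No

3 paths connect V2 and V4; each must be blocked for d-separation to hold:
Path 1: V2 → V3 → V4
  V3 is a chain and V3 is not conditioned on — no node blocks this path, so it is active.
Path 2: V2 ← V0 → V3 → V4
  V0 is a fork here and V0 is conditioned on, so the path is blocked at V0.
Path 3: V2 ← V0 → V1 → V3 → V4
  V0 is a fork here and V0 is conditioned on, so the path is blocked at V0.
Because an active path exists, V2 and V4 are not d-separated.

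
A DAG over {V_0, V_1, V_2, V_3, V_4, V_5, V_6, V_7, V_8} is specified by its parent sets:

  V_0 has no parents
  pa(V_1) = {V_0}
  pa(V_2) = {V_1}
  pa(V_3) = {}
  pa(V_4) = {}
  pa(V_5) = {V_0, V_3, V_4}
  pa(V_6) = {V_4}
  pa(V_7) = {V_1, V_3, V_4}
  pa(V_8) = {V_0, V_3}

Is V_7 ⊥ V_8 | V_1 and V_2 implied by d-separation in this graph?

No

There are 6 undirected paths between V_7 and V_8; checking each against the conditioning set {V_1, V_2}:
Path 1: V_7 ← V_1 ← V_0 → V_5 ← V_3 → V_8
  V_1 is a chain here and V_1 is conditioned on, so the path is blocked at V_1.
Path 2: V_7 ← V_1 ← V_0 → V_8
  V_1 is a chain here and V_1 is conditioned on, so the path is blocked at V_1.
Path 3: V_7 ← V_3 → V_5 ← V_0 → V_8
  V_5 is a collider here and neither V_5 nor any of its descendants is conditioned on, so the collider stays closed — the path is blocked at V_5.
Path 4: V_7 ← V_3 → V_8
  V_3 is a fork and V_3 is not conditioned on — no node blocks this path, so it is active.
Path 5: V_7 ← V_4 → V_5 ← V_0 → V_8
  V_5 is a collider here and neither V_5 nor any of its descendants is conditioned on, so the collider stays closed — the path is blocked at V_5.
Path 6: V_7 ← V_4 → V_5 ← V_3 → V_8
  V_5 is a collider here and neither V_5 nor any of its descendants is conditioned on, so the collider stays closed — the path is blocked at V_5.
Because an active path exists, V_7 and V_8 are not d-separated.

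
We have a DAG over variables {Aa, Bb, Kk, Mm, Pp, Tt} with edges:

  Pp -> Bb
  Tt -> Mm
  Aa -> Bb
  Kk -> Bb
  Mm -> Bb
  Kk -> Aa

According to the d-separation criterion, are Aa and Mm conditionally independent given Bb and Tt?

Enumerating the 2 paths from Aa to Mm and testing each for blocking by {Bb, Tt}:
Path 1: Aa → Bb ← Mm
  Bb is a collider and Bb is conditioned on, which opens it — no node blocks this path, so it is active.
Path 2: Aa ← Kk → Bb ← Mm
  Kk is a fork and Kk is not conditioned on; Bb is a collider and Bb is conditioned on, which opens it — no node blocks this path, so it is active.
Since the path Aa → Bb ← Mm is active, Aa and Mm are not d-separated given {Bb, Tt}.

No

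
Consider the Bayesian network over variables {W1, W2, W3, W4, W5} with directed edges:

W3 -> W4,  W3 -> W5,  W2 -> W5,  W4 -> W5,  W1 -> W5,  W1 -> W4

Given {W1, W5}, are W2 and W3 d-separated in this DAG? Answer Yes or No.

3 paths connect W2 and W3; each must be blocked for d-separation to hold:
  1. W2 → W5 ← W3 — W5:collider[open] ⇒ active
  2. W2 → W5 ← W1 → W4 ← W3 — W5:collider[open]; W1:fork[blocks]; W4:collider[open] ⇒ blocked
  3. W2 → W5 ← W4 ← W3 — W5:collider[open]; W4:chain[open] ⇒ active
Since the path W2 → W5 ← W3 is active, W2 and W3 are not d-separated given {W1, W5}.

No — W2 and W3 are not d-separated given {W1, W5}.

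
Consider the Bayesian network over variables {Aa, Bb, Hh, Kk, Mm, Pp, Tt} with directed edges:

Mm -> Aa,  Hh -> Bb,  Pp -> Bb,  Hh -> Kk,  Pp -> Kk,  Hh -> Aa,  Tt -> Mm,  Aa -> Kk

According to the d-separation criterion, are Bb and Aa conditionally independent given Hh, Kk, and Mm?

We examine all 4 paths between Bb and Aa:
Path 1: Bb ← Hh → Aa
  Hh is a fork here and Hh is conditioned on, so the path is blocked at Hh.
Path 2: Bb ← Hh → Kk ← Aa
  Hh is a fork here and Hh is conditioned on, so the path is blocked at Hh.
Path 3: Bb ← Pp → Kk ← Hh → Aa
  Hh is a fork here and Hh is conditioned on, so the path is blocked at Hh.
Path 4: Bb ← Pp → Kk ← Aa
  Pp is a fork and Pp is not conditioned on; Kk is a collider and Kk is conditioned on, which opens it — no node blocks this path, so it is active.
At least one path is unblocked, so d-separation fails.

No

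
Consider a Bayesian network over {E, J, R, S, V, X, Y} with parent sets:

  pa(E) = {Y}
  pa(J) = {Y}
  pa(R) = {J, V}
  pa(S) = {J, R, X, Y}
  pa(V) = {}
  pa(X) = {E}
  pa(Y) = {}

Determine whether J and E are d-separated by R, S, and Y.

Enumerating the 6 paths from J to E and testing each for blocking by {R, S, Y}:
Path 1: J ← Y → E
  Y is a fork here and Y is conditioned on, so the path is blocked at Y.
Path 2: J ← Y → S ← X ← E
  Y is a fork here and Y is conditioned on, so the path is blocked at Y.
Path 3: J → R → S ← X ← E
  R is a chain here and R is conditioned on, so the path is blocked at R.
Path 4: J → R → S ← Y → E
  R is a chain here and R is conditioned on, so the path is blocked at R.
Path 5: J → S ← X ← E
  S is a collider and S is conditioned on, which opens it; X is a chain and X is not conditioned on — no node blocks this path, so it is active.
Path 6: J → S ← Y → E
  Y is a fork here and Y is conditioned on, so the path is blocked at Y.
Since the path J → S ← X ← E is active, J and E are not d-separated given {R, S, Y}.

No — J and E are not d-separated given {R, S, Y}.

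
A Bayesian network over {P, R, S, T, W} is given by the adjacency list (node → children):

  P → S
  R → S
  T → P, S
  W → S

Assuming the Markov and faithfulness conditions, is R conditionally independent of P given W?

Yes

We examine all 2 paths between R and P:
Path 1: R → S ← P
  S is a collider here and neither S nor any of its descendants is conditioned on, so the collider stays closed — the path is blocked at S.
Path 2: R → S ← T → P
  S is a collider here and neither S nor any of its descendants is conditioned on, so the collider stays closed — the path is blocked at S.
Every path is blocked, so R and P are d-separated given {W}.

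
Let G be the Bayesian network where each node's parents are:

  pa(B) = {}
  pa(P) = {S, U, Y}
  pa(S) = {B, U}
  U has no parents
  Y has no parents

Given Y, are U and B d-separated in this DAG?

Yes

We examine all 2 paths between U and B:
Path 1: U → P ← S ← B
  P is a collider here and neither P nor any of its descendants is conditioned on, so the collider stays closed — the path is blocked at P.
Path 2: U → S ← B
  S is a collider here and neither S nor any of its descendants is conditioned on, so the collider stays closed — the path is blocked at S.
All paths are blocked; U ⊥ B | {Y} holds.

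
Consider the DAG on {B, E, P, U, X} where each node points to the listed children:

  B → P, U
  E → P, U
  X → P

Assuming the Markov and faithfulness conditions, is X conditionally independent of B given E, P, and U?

Enumerating the 2 paths from X to B and testing each for blocking by {E, P, U}:
  1. X → P ← E → U ← B — P:collider[open]; E:fork[blocks]; U:collider[open] ⇒ blocked
  2. X → P ← B — P:collider[open] ⇒ active
Because an active path exists, X and B are not d-separated.

No — X and B are not d-separated given {E, P, U}.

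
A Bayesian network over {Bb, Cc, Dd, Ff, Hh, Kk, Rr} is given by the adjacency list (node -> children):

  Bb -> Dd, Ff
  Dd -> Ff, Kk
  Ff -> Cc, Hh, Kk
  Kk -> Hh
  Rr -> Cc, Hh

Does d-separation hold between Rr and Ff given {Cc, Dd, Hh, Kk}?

5 paths connect Rr and Ff; each must be blocked for d-separation to hold:
Path 1: Rr → Cc ← Ff
  Cc is a collider and Cc is conditioned on, which opens it — no node blocks this path, so it is active.
Path 2: Rr → Hh ← Ff
  Hh is a collider and Hh is conditioned on, which opens it — no node blocks this path, so it is active.
Path 3: Rr → Hh ← Kk ← Ff
  Kk is a chain here and Kk is conditioned on, so the path is blocked at Kk.
Path 4: Rr → Hh ← Kk ← Dd ← Bb → Ff
  Kk is a chain here and Kk is conditioned on, so the path is blocked at Kk.
Path 5: Rr → Hh ← Kk ← Dd → Ff
  Kk is a chain here and Kk is conditioned on, so the path is blocked at Kk.
At least one path is unblocked, so d-separation fails.

No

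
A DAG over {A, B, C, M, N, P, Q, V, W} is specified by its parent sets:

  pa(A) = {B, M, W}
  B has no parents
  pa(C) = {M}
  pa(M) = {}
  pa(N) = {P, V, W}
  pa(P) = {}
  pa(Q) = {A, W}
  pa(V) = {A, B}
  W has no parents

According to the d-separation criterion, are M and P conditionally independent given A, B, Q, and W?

Yes

Enumerating the 4 paths from M to P and testing each for blocking by {A, B, Q, W}:
Path 1: M → A ← W → N ← P
  W is a fork here and W is conditioned on, so the path is blocked at W.
Path 2: M → A → V → N ← P
  A is a chain here and A is conditioned on, so the path is blocked at A.
Path 3: M → A → Q ← W → N ← P
  A is a chain here and A is conditioned on, so the path is blocked at A.
Path 4: M → A ← B → V → N ← P
  B is a fork here and B is conditioned on, so the path is blocked at B.
All paths are blocked; M ⊥ P | {A, B, Q, W} holds.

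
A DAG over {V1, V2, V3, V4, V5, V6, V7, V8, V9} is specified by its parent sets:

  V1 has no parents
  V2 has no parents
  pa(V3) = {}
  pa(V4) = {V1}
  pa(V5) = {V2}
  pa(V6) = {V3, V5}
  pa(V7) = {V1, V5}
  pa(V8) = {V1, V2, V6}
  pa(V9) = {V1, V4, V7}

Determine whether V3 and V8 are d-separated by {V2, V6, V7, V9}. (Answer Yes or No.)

Enumerating the 5 paths from V3 to V8 and testing each for blocking by {V2, V6, V7, V9}:
Path 1: V3 → V6 → V8
  V6 is a chain here and V6 is conditioned on, so the path is blocked at V6.
Path 2: V3 → V6 ← V5 → V7 → V9 ← V4 ← V1 → V8
  V7 is a chain here and V7 is conditioned on, so the path is blocked at V7.
Path 3: V3 → V6 ← V5 → V7 → V9 ← V1 → V8
  V7 is a chain here and V7 is conditioned on, so the path is blocked at V7.
Path 4: V3 → V6 ← V5 → V7 ← V1 → V8
  V6 is a collider and V6 is conditioned on, which opens it; V5 is a fork and V5 is not conditioned on; V7 is a collider and V7 is conditioned on, which opens it; V1 is a fork and V1 is not conditioned on — no node blocks this path, so it is active.
Path 5: V3 → V6 ← V5 ← V2 → V8
  V2 is a fork here and V2 is conditioned on, so the path is blocked at V2.
Since the path V3 → V6 ← V5 → V7 ← V1 → V8 is active, V3 and V8 are not d-separated given {V2, V6, V7, V9}.

No — V3 and V8 are not d-separated given {V2, V6, V7, V9}.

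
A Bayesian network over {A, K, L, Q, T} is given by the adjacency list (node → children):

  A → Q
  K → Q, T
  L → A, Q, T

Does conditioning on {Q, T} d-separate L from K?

No

There are 3 undirected paths between L and K; checking each against the conditioning set {Q, T}:
Path 1: L → A → Q ← K
  A is a chain and A is not conditioned on; Q is a collider and Q is conditioned on, which opens it — no node blocks this path, so it is active.
Path 2: L → Q ← K
  Q is a collider and Q is conditioned on, which opens it — no node blocks this path, so it is active.
Path 3: L → T ← K
  T is a collider and T is conditioned on, which opens it — no node blocks this path, so it is active.
Because an active path exists, L and K are not d-separated.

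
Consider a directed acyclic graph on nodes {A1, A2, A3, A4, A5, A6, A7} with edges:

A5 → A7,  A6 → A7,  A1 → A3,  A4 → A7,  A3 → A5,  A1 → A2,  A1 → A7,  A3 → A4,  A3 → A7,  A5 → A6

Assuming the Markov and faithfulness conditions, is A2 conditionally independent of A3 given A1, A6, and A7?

Yes

We examine all 5 paths between A2 and A3:
  1. A2 ← A1 → A3 — A1:fork[blocks] ⇒ blocked
  2. A2 ← A1 → A7 ← A3 — A1:fork[blocks]; A7:collider[open] ⇒ blocked
  3. A2 ← A1 → A7 ← A6 ← A5 ← A3 — A1:fork[blocks]; A7:collider[open]; A6:chain[blocks]; A5:chain[open] ⇒ blocked
  4. A2 ← A1 → A7 ← A5 ← A3 — A1:fork[blocks]; A7:collider[open]; A5:chain[open] ⇒ blocked
  5. A2 ← A1 → A7 ← A4 ← A3 — A1:fork[blocks]; A7:collider[open]; A4:chain[open] ⇒ blocked
Since every path is blocked, d-separation holds.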